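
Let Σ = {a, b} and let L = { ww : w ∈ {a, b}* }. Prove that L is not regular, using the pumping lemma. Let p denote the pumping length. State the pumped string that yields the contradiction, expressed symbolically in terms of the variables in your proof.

Assume L is regular; let p be its pumping constant.
Take w = a^p b^p a^p b^p = uu where u = a^pb^p; then w ∈ L and |w| = 4p ≥ p.
Write w = xyz as guaranteed by the lemma, with |xy| ≤ p and |y| ≥ 1.
The first p characters of w are a's, so xy (and hence y) consists only of a's. Write y = a^k, 1 ≤ k ≤ p.
Pump with i = 2: xy^2z = a^{p+k} b^p a^p b^p, of length 4p+k. Suppose this equals vv. The string starts with a and ends with b, so v does too; thus the boundary between the two copies of v is a b→a transition. There is exactly one such transition, at position 2p+k, so |v| = 2p+k and |vv| = 4p+2k ≠ 4p+k since k ≥ 1. So xy^2z ∉ L.
This is a contradiction; hence L is not regular.

a^{p+k} b^p a^p b^p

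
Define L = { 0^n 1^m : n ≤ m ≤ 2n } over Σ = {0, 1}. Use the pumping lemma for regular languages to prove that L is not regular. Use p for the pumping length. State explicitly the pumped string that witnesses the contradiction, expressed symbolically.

0^{p+k} 1^p

Toward a contradiction, assume L is regular with pumping length p.
Take w = 0^p 1^p ∈ L (since p ≤ p ≤ 2p), with |w| = 2p ≥ p.
The pumping lemma gives a decomposition w = xyz where |xy| ≤ p and |y| ≥ 1.
Because |xy| ≤ p and w begins with p copies of 0, we have y = 0^k with 1 ≤ k ≤ p.
Pump with i = 2: xy^2z = 0^{p+k} 1^p. Now n = p+k > p = m, so the condition n ≤ m fails. Thus xy^2z ∉ L.
Contradiction. Therefore L is not regular.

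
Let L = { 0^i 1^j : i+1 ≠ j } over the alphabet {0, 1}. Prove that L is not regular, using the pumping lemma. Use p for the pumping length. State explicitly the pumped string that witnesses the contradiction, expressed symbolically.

Assume L is regular. Let p be the pumping length given by the pumping lemma.
Choose w = 0^p 1^{p+p!+1}. Since p ≠ (p+p!+1)-1 = p+p!, w ∈ L; and |w| ≥ p.
The pumping lemma gives a decomposition w = xyz where |xy| ≤ p and |y| > 0.
Since the first p symbols of w are all 0's and |xy| ≤ p, y lies entirely in the leading 0-block: y = 0^k for some k with 1 ≤ k ≤ p.
Since 1 ≤ k ≤ p, k divides p!; set t = 1 + p!/k. Then xy^t z has p + (p!/k)·k = p + p! copies of 0. Now the 0-count is p+p! and (1-count)-1 = (p+p!+1)-1 = p+p!, so i+1 ≠ j fails. So xy^t z = 0^{p+p!} 1^{p+p!+1} ∉ L.
This is a contradiction; hence L is not regular.

0^{p+p!} 1^{p+p!+1}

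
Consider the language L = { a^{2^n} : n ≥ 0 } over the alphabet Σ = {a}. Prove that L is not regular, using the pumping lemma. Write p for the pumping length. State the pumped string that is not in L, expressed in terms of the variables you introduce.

a^{2^p+k}

Assume L is regular; let p be its pumping constant.
Take w = a^{2^p} ∈ L with |w| = 2^p ≥ p.
Write w = xyz as guaranteed by the lemma, with |xy| ≤ p and |y| > 0.
Then y = a^k for some k with 1 ≤ k ≤ p.
Pump with i = 2: xy^2z = a^{2^p+k}. Since 1 ≤ k ≤ p < 2^p, we have 2^p < 2^p+k < 2^{p+1}, so 2^p+k is not a power of 2. So xy^2z ∉ L.
This contradicts the pumping lemma, so L is not regular.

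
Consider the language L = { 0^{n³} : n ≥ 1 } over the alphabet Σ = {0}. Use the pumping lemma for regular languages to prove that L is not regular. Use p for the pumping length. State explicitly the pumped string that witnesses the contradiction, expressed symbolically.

0^{p³+k}

Assume L is regular. Let p be the pumping length given by the pumping lemma.
Take w = 0^{p³} ∈ L with |w| = p³ ≥ p.
The pumping lemma gives a decomposition w = xyz where |xy| ≤ p and |y| > 0.
Then y = 0^k for some k with 1 ≤ k ≤ p.
Pump with i = 2: xy^2z = 0^{p³+k}. Since 1 ≤ k ≤ p, p³ < p³+k ≤ p³+p < p³+3p²+3p+1 = (p+1)³, so p³+k is not a perfect cube. So xy^2z ∉ L.
This is a contradiction; hence L is not regular.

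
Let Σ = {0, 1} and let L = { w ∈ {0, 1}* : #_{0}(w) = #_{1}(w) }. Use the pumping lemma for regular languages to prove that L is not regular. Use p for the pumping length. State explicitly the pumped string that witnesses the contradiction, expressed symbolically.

0^{p+k} 1^p

Suppose for contradiction that L is regular, and let p be the pumping length.
Choose w = 0^p 1^p ∈ L with |w| = 2p ≥ p.
The pumping lemma gives a decomposition w = xyz where |xy| ≤ p and |y| ≥ 1.
Since the first p symbols of w are all 0's and |xy| ≤ p, y lies entirely in the leading 0-block: y = 0^k for some k with 1 ≤ k ≤ p.
Pump with i = 2: xy^2z = 0^{p+k} 1^p has p+k occurrences of 0 but only p of 1. Since k ≥ 1 the counts differ, so xy^2z ∉ L.
This is a contradiction; hence L is not regular.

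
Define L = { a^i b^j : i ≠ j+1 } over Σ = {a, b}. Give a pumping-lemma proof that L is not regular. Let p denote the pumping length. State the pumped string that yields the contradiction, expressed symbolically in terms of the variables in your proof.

Assume L is regular; let p be its pumping constant.
Choose w = a^p b^{p+p!-1}. Since p ≠ (p+p!-1)+1 = p+p!, w ∈ L; and |w| ≥ p.
Write w = xyz as guaranteed by the lemma, with |xy| ≤ p and y is nonempty.
Since the first p symbols of w are all a's and |xy| ≤ p, y lies entirely in the leading a-block: y = a^k for some k with 1 ≤ k ≤ p.
Since 1 ≤ k ≤ p, k divides p!; set t = 1 + p!/k. Then xy^t z has p + (p!/k)·k = p + p! copies of a. Now the a-count is p+p! and (b-count)+1 = (p+p!-1)+1 = p+p!, so i ≠ j+1 fails. So xy^t z = a^{p+p!} b^{p+p!-1} ∉ L.
Contradiction. Therefore L is not regular.

a^{p+p!} b^{p+p!-1}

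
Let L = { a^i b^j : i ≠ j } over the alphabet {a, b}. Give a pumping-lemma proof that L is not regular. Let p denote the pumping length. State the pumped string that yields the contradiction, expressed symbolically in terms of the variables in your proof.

a^{p+p!} b^{p+p!}

Assume L is regular. Let p be the pumping length given by the pumping lemma.
Choose w = a^p b^{p+p!}. Since p ≠ p+p!, w ∈ L; and |w| ≥ p.
The pumping lemma gives a decomposition w = xyz where |xy| ≤ p and |y| ≥ 1.
Since the first p symbols of w are all a's and |xy| ≤ p, y lies entirely in the leading a-block: y = a^k for some k with 1 ≤ k ≤ p.
Since 1 ≤ k ≤ p, k divides p!; set t = 1 + p!/k. Then xy^t z has p + (p!/k)·k = p + p! copies of a. Now the a-count equals the b-count, so i ≠ j fails. So xy^t z = a^{p+p!} b^{p+p!} ∉ L.
This contradicts the pumping lemma, so L is not regular.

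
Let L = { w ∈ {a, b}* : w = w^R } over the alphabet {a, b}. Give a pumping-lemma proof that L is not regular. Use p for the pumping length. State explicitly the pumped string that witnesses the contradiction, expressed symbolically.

Assume L is regular; let p be its pumping constant.
Take w = a^p b a^p, a palindrome of length 2p+1 ≥ p.
The pumping lemma gives a decomposition w = xyz where |xy| ≤ p and |y| > 0.
Because |xy| ≤ p and w begins with p copies of a, we have y = a^k with 1 ≤ k ≤ p.
Pump with i = 2: xy^2z = a^{p+k} b a^p. Its reverse is a^p b a^{p+k}, which differs from xy^2z since k ≥ 1. So xy^2z is not a palindrome and xy^2z ∉ L.
This is a contradiction; hence L is not regular.

a^{p+k} b a^p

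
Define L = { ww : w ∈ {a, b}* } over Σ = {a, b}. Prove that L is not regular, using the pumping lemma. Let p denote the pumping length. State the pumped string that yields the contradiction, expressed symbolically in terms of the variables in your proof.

Assume L is regular. Let p be the pumping length given by the pumping lemma.
Take w = a^p b^p a^p b^p = uu where u = a^pb^p; then w ∈ L and |w| = 4p ≥ p.
Write w = xyz as guaranteed by the lemma, with |xy| ≤ p and |y| ≥ 1.
Because |xy| ≤ p and w begins with p copies of a, we have y = a^k with 1 ≤ k ≤ p.
Pump with i = 2: xy^2z = a^{p+k} b^p a^p b^p, of length 4p+k. Suppose this equals vv. The string starts with a and ends with b, so v does too; thus the boundary between the two copies of v is a b→a transition. There is exactly one such transition, at position 2p+k, so |v| = 2p+k and |vv| = 4p+2k ≠ 4p+k since k ≥ 1. So xy^2z ∉ L.
This contradicts the pumping lemma, so L is not regular.

a^{p+k} b^p a^p b^p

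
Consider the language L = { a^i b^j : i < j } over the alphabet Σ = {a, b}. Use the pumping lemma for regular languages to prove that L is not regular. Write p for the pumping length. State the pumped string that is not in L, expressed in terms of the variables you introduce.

Assume L is regular. Let p be the pumping length given by the pumping lemma.
Choose w = a^p b^{p+1} ∈ L, with |w| = 2p+1 ≥ p.
By the pumping lemma, w = xyz with |xy| ≤ p and |y| > 0.
The first p characters of w are a's, so xy (and hence y) consists only of a's. Write y = a^k, 1 ≤ k ≤ p.
Consider xy^2z = a^{p+k} b^{p+1}. Since k ≥ 1, the a-count p+k is at least p+1, so i < j fails; thus xy^2z ∉ L.
This contradicts the pumping lemma, so L is not regular.

a^{p+k} b^{p+1}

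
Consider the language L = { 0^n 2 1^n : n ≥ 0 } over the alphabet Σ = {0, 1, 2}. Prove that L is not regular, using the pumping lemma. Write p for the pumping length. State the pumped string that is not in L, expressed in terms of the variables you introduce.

0^{p+k} 2 1^p

Toward a contradiction, assume L is regular with pumping length p.
Take w = 0^p 2 1^p ∈ L with |w| = 2p+1 ≥ p.
The pumping lemma gives a decomposition w = xyz where |xy| ≤ p and y is nonempty.
Since the first p symbols of w are all 0's and |xy| ≤ p, y lies entirely in the leading 0-block: y = 0^k for some k with 1 ≤ k ≤ p.
Pump with i = 2: xy^2z = 0^{p+k} 2 1^p, which would require p+k = p. But k ≥ 1, so xy^2z ∉ L.
This contradicts the pumping lemma, so L is not regular.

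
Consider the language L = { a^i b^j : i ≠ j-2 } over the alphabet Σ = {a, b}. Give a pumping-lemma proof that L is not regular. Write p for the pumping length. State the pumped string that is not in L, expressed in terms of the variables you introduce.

a^{p+p!} b^{p+p!+2}

Assume L is regular. Let p be the pumping length given by the pumping lemma.
Choose w = a^p b^{p+p!+2}. Since p ≠ (p+p!+2)-2 = p+p!, w ∈ L; and |w| ≥ p.
Write w = xyz as guaranteed by the lemma, with |xy| ≤ p and |y| ≥ 1.
The first p characters of w are a's, so xy (and hence y) consists only of a's. Write y = a^k, 1 ≤ k ≤ p.
Since 1 ≤ k ≤ p, k divides p!; set t = 1 + p!/k. Then xy^t z has p + (p!/k)·k = p + p! copies of a. Now the a-count is p+p! and (b-count)-2 = (p+p!+2)-2 = p+p!, so i ≠ j-2 fails. So xy^t z = a^{p+p!} b^{p+p!+2} ∉ L.
Contradiction. Therefore L is not regular.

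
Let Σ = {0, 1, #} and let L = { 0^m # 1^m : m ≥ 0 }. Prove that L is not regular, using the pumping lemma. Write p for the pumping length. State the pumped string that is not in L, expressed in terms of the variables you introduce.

Assume L is regular. Let p be the pumping length given by the pumping lemma.
Take w = 0^p # 1^p ∈ L with |w| = 2p+1 ≥ p.
By the pumping lemma, w = xyz with |xy| ≤ p and |y| > 0.
The first p characters of w are 0's, so xy (and hence y) consists only of 0's. Write y = 0^k, 1 ≤ k ≤ p.
Pump with i = 2: xy^2z = 0^{p+k} # 1^p, which would require p+k = p. But k ≥ 1, so xy^2z ∉ L.
This is a contradiction; hence L is not regular.

0^{p+k} # 1^p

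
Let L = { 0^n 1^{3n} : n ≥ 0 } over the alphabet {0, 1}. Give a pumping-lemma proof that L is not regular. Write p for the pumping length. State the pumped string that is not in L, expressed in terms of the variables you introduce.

Toward a contradiction, assume L is regular with pumping length p.
Choose w = 0^p 1^{3p}, which is in L with |w| = 4p ≥ p.
By the pumping lemma, w = xyz with |xy| ≤ p and |y| ≥ 1.
The first p characters of w are 0's, so xy (and hence y) consists only of 0's. Write y = 0^k, 1 ≤ k ≤ p.
Pump with i = 2: xy^2z = 0^{p+k} 1^{3p}. For this to lie in L we would need 3p = 3(p+k), which forces k = 0. But k ≥ 1, so xy^2z ∉ L.
Contradiction. Therefore L is not regular.

0^{p+k} 1^{3p}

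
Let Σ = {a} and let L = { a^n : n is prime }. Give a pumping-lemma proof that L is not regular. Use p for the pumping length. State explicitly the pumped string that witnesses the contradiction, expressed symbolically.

Assume L is regular; let p be its pumping constant.
Let q be a prime with q ≥ p+2 (infinitely many primes exist), and take w = a^q ∈ L with |w| = q ≥ p.
Write w = xyz as guaranteed by the lemma, with |xy| ≤ p and y is nonempty.
Then y = a^k for some k with 1 ≤ k ≤ p.
Since 1 ≤ k ≤ p, |xz| = q-k. Pump with i = q+1: |xy^{q+1}z| = (q-k)+(q+1)k = q+qk = q(1+k), which is composite (both factors ≥ 2). So xy^{q+1}z = a^{q(1+k)} ∉ L.
Contradiction. Therefore L is not regular.

a^{q(1+k)}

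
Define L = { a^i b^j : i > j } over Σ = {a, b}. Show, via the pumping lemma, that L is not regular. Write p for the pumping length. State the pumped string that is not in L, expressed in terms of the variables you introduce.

Suppose for contradiction that L is regular, and let p be the pumping length.
Choose w = a^{p+1} b^p ∈ L, with |w| = 2p+1 ≥ p.
The pumping lemma gives a decomposition w = xyz where |xy| ≤ p and |y| > 0.
Because |xy| ≤ p and w begins with p copies of a, we have y = a^k with 1 ≤ k ≤ p.
Consider xy^0z = xz = a^{p+1-k} b^p. Since k ≥ 1, the a-count p+1-k is at most p, so i > j fails; thus xz ∉ L.
This is a contradiction; hence L is not regular.

a^{p+1-k} b^p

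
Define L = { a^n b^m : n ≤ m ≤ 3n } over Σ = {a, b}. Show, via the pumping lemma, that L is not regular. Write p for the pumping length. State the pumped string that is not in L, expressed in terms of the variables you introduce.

a^{p+k} b^p

Toward a contradiction, assume L is regular with pumping length p.
Take w = a^p b^p ∈ L (since p ≤ p ≤ 3p), with |w| = 2p ≥ p.
Write w = xyz as guaranteed by the lemma, with |xy| ≤ p and |y| ≥ 1.
Because |xy| ≤ p and w begins with p copies of a, we have y = a^k with 1 ≤ k ≤ p.
Pump with i = 2: xy^2z = a^{p+k} b^p. Now n = p+k > p = m, so the condition n ≤ m fails. Thus xy^2z ∉ L.
This contradicts the pumping lemma, so L is not regular.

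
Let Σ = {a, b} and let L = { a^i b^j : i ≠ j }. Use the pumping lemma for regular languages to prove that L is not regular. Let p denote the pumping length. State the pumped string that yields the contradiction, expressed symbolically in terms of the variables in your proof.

Toward a contradiction, assume L is regular with pumping length p.
Choose w = a^p b^{p+p!}. Since p ≠ p+p!, w ∈ L; and |w| ≥ p.
The pumping lemma gives a decomposition w = xyz where |xy| ≤ p and y is nonempty.
The first p characters of w are a's, so xy (and hence y) consists only of a's. Write y = a^k, 1 ≤ k ≤ p.
Since 1 ≤ k ≤ p, k divides p!; set t = 1 + p!/k. Then xy^t z has p + (p!/k)·k = p + p! copies of a. Now the a-count equals the b-count, so i ≠ j fails. So xy^t z = a^{p+p!} b^{p+p!} ∉ L.
Contradiction. Therefore L is not regular.

a^{p+p!} b^{p+p!}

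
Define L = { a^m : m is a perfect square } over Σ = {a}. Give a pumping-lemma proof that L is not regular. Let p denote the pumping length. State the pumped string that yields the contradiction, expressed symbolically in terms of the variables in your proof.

a^{p²+k}

Toward a contradiction, assume L is regular with pumping length p.
Take w = a^{p²} ∈ L with |w| = p² ≥ p.
Write w = xyz as guaranteed by the lemma, with |xy| ≤ p and |y| > 0.
Then y = a^k for some k with 1 ≤ k ≤ p.
Pump with i = 2: xy^2z = a^{p²+k}. Since 1 ≤ k ≤ p, p² < p²+k ≤ p²+p < (p+1)², so p²+k lies strictly between consecutive squares and is not a perfect square. So xy^2z ∉ L.
Contradiction. Therefore L is not regular.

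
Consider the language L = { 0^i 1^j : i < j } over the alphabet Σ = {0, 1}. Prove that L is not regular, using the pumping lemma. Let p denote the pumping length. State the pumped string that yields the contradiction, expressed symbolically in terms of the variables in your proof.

Assume L is regular; let p be its pumping constant.
Choose w = 0^p 1^{p+1} ∈ L, with |w| = 2p+1 ≥ p.
Write w = xyz as guaranteed by the lemma, with |xy| ≤ p and y is nonempty.
Since the first p symbols of w are all 0's and |xy| ≤ p, y lies entirely in the leading 0-block: y = 0^k for some k with 1 ≤ k ≤ p.
Consider xy^2z = 0^{p+k} 1^{p+1}. Since k ≥ 1, the 0-count p+k is at least p+1, so i < j fails; thus xy^2z ∉ L.
This is a contradiction; hence L is not regular.

0^{p+k} 1^{p+1}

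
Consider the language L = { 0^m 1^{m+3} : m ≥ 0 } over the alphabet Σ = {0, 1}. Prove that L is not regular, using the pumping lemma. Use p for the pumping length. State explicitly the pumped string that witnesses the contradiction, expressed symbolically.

0^{p+k} 1^{p+3}

Suppose for contradiction that L is regular, and let p be the pumping length.
Take w = 0^p 1^{p+3}. Then w ∈ L and |w| = 2p+3 ≥ p.
Write w = xyz as guaranteed by the lemma, with |xy| ≤ p and y is nonempty.
The first p characters of w are 0's, so xy (and hence y) consists only of 0's. Write y = 0^k, 1 ≤ k ≤ p.
Pump with i = 2: xy^2z = 0^{p+k} 1^{p+3}. For this to lie in L we would need p+3 = (p+k)+3, which forces k = 0. But k ≥ 1, so xy^2z ∉ L.
Contradiction. Therefore L is not regular.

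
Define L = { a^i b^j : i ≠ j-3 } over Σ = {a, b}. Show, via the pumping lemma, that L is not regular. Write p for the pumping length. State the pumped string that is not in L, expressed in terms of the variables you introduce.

a^{p+p!} b^{p+p!+3}

Suppose for contradiction that L is regular, and let p be the pumping length.
Choose w = a^p b^{p+p!+3}. Since p ≠ (p+p!+3)-3 = p+p!, w ∈ L; and |w| ≥ p.
The pumping lemma gives a decomposition w = xyz where |xy| ≤ p and |y| ≥ 1.
Because |xy| ≤ p and w begins with p copies of a, we have y = a^k with 1 ≤ k ≤ p.
Since 1 ≤ k ≤ p, k divides p!; set t = 1 + p!/k. Then xy^t z has p + (p!/k)·k = p + p! copies of a. Now the a-count is p+p! and (b-count)-3 = (p+p!+3)-3 = p+p!, so i ≠ j-3 fails. So xy^t z = a^{p+p!} b^{p+p!+3} ∉ L.
This is a contradiction; hence L is not regular.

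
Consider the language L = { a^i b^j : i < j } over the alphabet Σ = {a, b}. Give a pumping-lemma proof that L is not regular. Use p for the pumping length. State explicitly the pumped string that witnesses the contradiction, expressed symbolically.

Assume L is regular; let p be its pumping constant.
Choose w = a^p b^{p+1} ∈ L, with |w| = 2p+1 ≥ p.
By the pumping lemma, w = xyz with |xy| ≤ p and y is nonempty.
Since the first p symbols of w are all a's and |xy| ≤ p, y lies entirely in the leading a-block: y = a^k for some k with 1 ≤ k ≤ p.
Consider xy^2z = a^{p+k} b^{p+1}. Since k ≥ 1, the a-count p+k is at least p+1, so i < j fails; thus xy^2z ∉ L.
This contradicts the pumping lemma, so L is not regular.

a^{p+k} b^{p+1}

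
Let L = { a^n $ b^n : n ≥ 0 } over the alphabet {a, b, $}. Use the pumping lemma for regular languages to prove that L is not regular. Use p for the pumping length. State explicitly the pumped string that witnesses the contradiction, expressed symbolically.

Toward a contradiction, assume L is regular with pumping length p.
Take w = a^p $ b^p ∈ L with |w| = 2p+1 ≥ p.
By the pumping lemma, w = xyz with |xy| ≤ p and |y| ≥ 1.
Since the first p symbols of w are all a's and |xy| ≤ p, y lies entirely in the leading a-block: y = a^k for some k with 1 ≤ k ≤ p.
Pump with i = 2: xy^2z = a^{p+k} $ b^p, which would require p+k = p. But k ≥ 1, so xy^2z ∉ L.
Contradiction. Therefore L is not regular.

a^{p+k} $ b^p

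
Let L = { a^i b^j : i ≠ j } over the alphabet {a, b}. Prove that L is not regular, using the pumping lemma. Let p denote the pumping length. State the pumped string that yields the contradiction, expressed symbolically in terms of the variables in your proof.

Assume L is regular; let p be its pumping constant.
Choose w = a^p b^{p+p!}. Since p ≠ p+p!, w ∈ L; and |w| ≥ p.
Write w = xyz as guaranteed by the lemma, with |xy| ≤ p and y is nonempty.
The first p characters of w are a's, so xy (and hence y) consists only of a's. Write y = a^k, 1 ≤ k ≤ p.
Since 1 ≤ k ≤ p, k divides p!; set t = 1 + p!/k. Then xy^t z has p + (p!/k)·k = p + p! copies of a. Now the a-count equals the b-count, so i ≠ j fails. So xy^t z = a^{p+p!} b^{p+p!} ∉ L.
Contradiction. Therefore L is not regular.

a^{p+p!} b^{p+p!}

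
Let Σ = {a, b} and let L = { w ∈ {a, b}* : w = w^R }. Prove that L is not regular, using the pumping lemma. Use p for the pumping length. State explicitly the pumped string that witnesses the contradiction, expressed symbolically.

Toward a contradiction, assume L is regular with pumping length p.
Take w = a^p b a^p, a palindrome of length 2p+1 ≥ p.
Write w = xyz as guaranteed by the lemma, with |xy| ≤ p and |y| ≥ 1.
Since the first p symbols of w are all a's and |xy| ≤ p, y lies entirely in the leading a-block: y = a^k for some k with 1 ≤ k ≤ p.
Pump with i = 2: xy^2z = a^{p+k} b a^p. Its reverse is a^p b a^{p+k}, which differs from xy^2z since k ≥ 1. So xy^2z is not a palindrome and xy^2z ∉ L.
Contradiction. Therefore L is not regular.

a^{p+k} b a^p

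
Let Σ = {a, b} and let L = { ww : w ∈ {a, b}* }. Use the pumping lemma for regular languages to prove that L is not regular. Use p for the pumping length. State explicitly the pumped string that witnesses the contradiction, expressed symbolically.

a^{p+k} b^p a^p b^p

Assume L is regular. Let p be the pumping length given by the pumping lemma.
Take w = a^p b^p a^p b^p = uu where u = a^pb^p; then w ∈ L and |w| = 4p ≥ p.
By the pumping lemma, w = xyz with |xy| ≤ p and |y| > 0.
Because |xy| ≤ p and w begins with p copies of a, we have y = a^k with 1 ≤ k ≤ p.
Pump with i = 2: xy^2z = a^{p+k} b^p a^p b^p, of length 4p+k. Suppose this equals vv. The string starts with a and ends with b, so v does too; thus the boundary between the two copies of v is a b→a transition. There is exactly one such transition, at position 2p+k, so |v| = 2p+k and |vv| = 4p+2k ≠ 4p+k since k ≥ 1. So xy^2z ∉ L.
This contradicts the pumping lemma, so L is not regular.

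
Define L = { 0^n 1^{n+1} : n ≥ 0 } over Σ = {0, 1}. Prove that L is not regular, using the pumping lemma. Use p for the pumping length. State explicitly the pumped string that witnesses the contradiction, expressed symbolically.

0^{p+k} 1^{p+1}

Toward a contradiction, assume L is regular with pumping length p.
Choose w = 0^p 1^{p+1}, which is in L with |w| = 2p+1 ≥ p.
By the pumping lemma, w = xyz with |xy| ≤ p and y is nonempty.
Since the first p symbols of w are all 0's and |xy| ≤ p, y lies entirely in the leading 0-block: y = 0^k for some k with 1 ≤ k ≤ p.
Pump with i = 2: xy^2z = 0^{p+k} 1^{p+1}. For this to lie in L we would need p+1 = (p+k)+1, which forces k = 0. But k ≥ 1, so xy^2z ∉ L.
This is a contradiction; hence L is not regular.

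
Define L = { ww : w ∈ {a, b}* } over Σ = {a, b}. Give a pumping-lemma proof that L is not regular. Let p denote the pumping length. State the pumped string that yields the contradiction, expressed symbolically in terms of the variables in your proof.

Suppose for contradiction that L is regular, and let p be the pumping length.
Take w = a^p b^p a^p b^p = uu where u = a^pb^p; then w ∈ L and |w| = 4p ≥ p.
By the pumping lemma, w = xyz with |xy| ≤ p and y is nonempty.
The first p characters of w are a's, so xy (and hence y) consists only of a's. Write y = a^k, 1 ≤ k ≤ p.
Pump with i = 2: xy^2z = a^{p+k} b^p a^p b^p, of length 4p+k. Suppose this equals vv. The string starts with a and ends with b, so v does too; thus the boundary between the two copies of v is a b→a transition. There is exactly one such transition, at position 2p+k, so |v| = 2p+k and |vv| = 4p+2k ≠ 4p+k since k ≥ 1. So xy^2z ∉ L.
Contradiction. Therefore L is not regular.

a^{p+k} b^p a^p b^p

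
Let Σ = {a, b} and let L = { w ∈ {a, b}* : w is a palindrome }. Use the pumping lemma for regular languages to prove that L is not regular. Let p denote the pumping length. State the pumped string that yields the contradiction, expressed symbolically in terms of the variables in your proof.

Assume L is regular; let p be its pumping constant.
Take w = a^p b a^p, a palindrome of length 2p+1 ≥ p.
Write w = xyz as guaranteed by the lemma, with |xy| ≤ p and |y| ≥ 1.
Because |xy| ≤ p and w begins with p copies of a, we have y = a^k with 1 ≤ k ≤ p.
Pump with i = 2: xy^2z = a^{p+k} b a^p. Its reverse is a^p b a^{p+k}, which differs from xy^2z since k ≥ 1. So xy^2z is not a palindrome and xy^2z ∉ L.
Contradiction. Therefore L is not regular.

a^{p+k} b a^p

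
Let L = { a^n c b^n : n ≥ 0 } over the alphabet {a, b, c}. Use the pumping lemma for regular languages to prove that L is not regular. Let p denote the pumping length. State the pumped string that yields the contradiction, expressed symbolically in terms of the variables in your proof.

a^{p+k} c b^p

Suppose for contradiction that L is regular, and let p be the pumping length.
Take w = a^p c b^p ∈ L with |w| = 2p+1 ≥ p.
By the pumping lemma, w = xyz with |xy| ≤ p and |y| > 0.
The first p characters of w are a's, so xy (and hence y) consists only of a's. Write y = a^k, 1 ≤ k ≤ p.
Pump with i = 2: xy^2z = a^{p+k} c b^p, which would require p+k = p. But k ≥ 1, so xy^2z ∉ L.
This is a contradiction; hence L is not regular.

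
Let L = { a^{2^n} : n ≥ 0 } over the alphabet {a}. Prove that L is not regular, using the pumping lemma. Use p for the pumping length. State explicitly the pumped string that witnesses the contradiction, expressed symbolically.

a^{2^p+k}

Suppose for contradiction that L is regular, and let p be the pumping length.
Take w = a^{2^p} ∈ L with |w| = 2^p ≥ p.
By the pumping lemma, w = xyz with |xy| ≤ p and |y| > 0.
Then y = a^k for some k with 1 ≤ k ≤ p.
Pump with i = 2: xy^2z = a^{2^p+k}. Since 1 ≤ k ≤ p < 2^p, we have 2^p < 2^p+k < 2^{p+1}, so 2^p+k is not a power of 2. So xy^2z ∉ L.
Contradiction. Therefore L is not regular.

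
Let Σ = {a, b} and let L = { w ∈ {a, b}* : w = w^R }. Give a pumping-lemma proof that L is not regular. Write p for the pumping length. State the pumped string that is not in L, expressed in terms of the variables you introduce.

a^{p+k} b a^p

Toward a contradiction, assume L is regular with pumping length p.
Take w = a^p b a^p, a palindrome of length 2p+1 ≥ p.
By the pumping lemma, w = xyz with |xy| ≤ p and y is nonempty.
Because |xy| ≤ p and w begins with p copies of a, we have y = a^k with 1 ≤ k ≤ p.
Pump with i = 2: xy^2z = a^{p+k} b a^p. Its reverse is a^p b a^{p+k}, which differs from xy^2z since k ≥ 1. So xy^2z is not a palindrome and xy^2z ∉ L.
This is a contradiction; hence L is not regular.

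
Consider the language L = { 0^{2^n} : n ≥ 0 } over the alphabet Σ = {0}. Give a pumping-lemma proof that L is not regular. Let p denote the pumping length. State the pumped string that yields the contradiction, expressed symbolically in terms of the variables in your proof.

0^{2^p+k}

Assume L is regular. Let p be the pumping length given by the pumping lemma.
Take w = 0^{2^p} ∈ L with |w| = 2^p ≥ p.
The pumping lemma gives a decomposition w = xyz where |xy| ≤ p and |y| > 0.
Then y = 0^k for some k with 1 ≤ k ≤ p.
Pump with i = 2: xy^2z = 0^{2^p+k}. Since 1 ≤ k ≤ p < 2^p, we have 2^p < 2^p+k < 2^{p+1}, so 2^p+k is not a power of 2. So xy^2z ∉ L.
This is a contradiction; hence L is not regular.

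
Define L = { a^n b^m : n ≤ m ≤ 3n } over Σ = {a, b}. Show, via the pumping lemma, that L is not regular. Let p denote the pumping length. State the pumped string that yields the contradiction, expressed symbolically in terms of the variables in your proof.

a^{p+k} b^p

Assume L is regular; let p be its pumping constant.
Take w = a^p b^p ∈ L (since p ≤ p ≤ 3p), with |w| = 2p ≥ p.
The pumping lemma gives a decomposition w = xyz where |xy| ≤ p and |y| > 0.
The first p characters of w are a's, so xy (and hence y) consists only of a's. Write y = a^k, 1 ≤ k ≤ p.
Pump with i = 2: xy^2z = a^{p+k} b^p. Now n = p+k > p = m, so the condition n ≤ m fails. Thus xy^2z ∉ L.
This is a contradiction; hence L is not regular.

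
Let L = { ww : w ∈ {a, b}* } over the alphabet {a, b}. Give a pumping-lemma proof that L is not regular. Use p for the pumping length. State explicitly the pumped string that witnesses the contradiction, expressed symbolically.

a^{p+k} b^p a^p b^p

Assume L is regular; let p be its pumping constant.
Take w = a^p b^p a^p b^p = uu where u = a^pb^p; then w ∈ L and |w| = 4p ≥ p.
By the pumping lemma, w = xyz with |xy| ≤ p and |y| > 0.
Because |xy| ≤ p and w begins with p copies of a, we have y = a^k with 1 ≤ k ≤ p.
Pump with i = 2: xy^2z = a^{p+k} b^p a^p b^p, of length 4p+k. Suppose this equals vv. The string starts with a and ends with b, so v does too; thus the boundary between the two copies of v is a b→a transition. There is exactly one such transition, at position 2p+k, so |v| = 2p+k and |vv| = 4p+2k ≠ 4p+k since k ≥ 1. So xy^2z ∉ L.
This is a contradiction; hence L is not regular.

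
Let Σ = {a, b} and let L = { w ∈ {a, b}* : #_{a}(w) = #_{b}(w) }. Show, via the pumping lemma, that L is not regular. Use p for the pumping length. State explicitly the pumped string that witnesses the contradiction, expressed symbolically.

Assume L is regular. Let p be the pumping length given by the pumping lemma.
Choose w = a^p b^p ∈ L with |w| = 2p ≥ p.
By the pumping lemma, w = xyz with |xy| ≤ p and y is nonempty.
Because |xy| ≤ p and w begins with p copies of a, we have y = a^k with 1 ≤ k ≤ p.
Pump with i = 2: xy^2z = a^{p+k} b^p has p+k occurrences of a but only p of b. Since k ≥ 1 the counts differ, so xy^2z ∉ L.
This is a contradiction; hence L is not regular.

a^{p+k} b^p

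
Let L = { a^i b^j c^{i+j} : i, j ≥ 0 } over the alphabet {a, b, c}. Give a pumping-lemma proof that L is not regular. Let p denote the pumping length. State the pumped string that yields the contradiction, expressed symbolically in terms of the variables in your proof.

a^{p+k} b^p c^{2p}

Assume L is regular; let p be its pumping constant.
Take w = a^p b^p c^{2p} ∈ L (with i=j=p, i+j=2p), |w| = 4p ≥ p.
Write w = xyz as guaranteed by the lemma, with |xy| ≤ p and |y| ≥ 1.
Since the first p symbols of w are all a's and |xy| ≤ p, y lies entirely in the leading a-block: y = a^k for some k with 1 ≤ k ≤ p.
Consider xy^2z = a^{p+k} b^p c^{2p}. Now the a- and b-counts sum to 2p+k, but the c-count is 2p ≠ 2p+k. So xy^2z ∉ L.
This is a contradiction; hence L is not regular.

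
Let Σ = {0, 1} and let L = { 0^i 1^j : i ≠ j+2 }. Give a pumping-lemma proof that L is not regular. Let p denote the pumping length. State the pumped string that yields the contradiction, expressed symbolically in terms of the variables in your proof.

Assume L is regular; let p be its pumping constant.
Choose w = 0^p 1^{p+p!-2}. Since p ≠ (p+p!-2)+2 = p+p!, w ∈ L; and |w| ≥ p.
By the pumping lemma, w = xyz with |xy| ≤ p and |y| ≥ 1.
Because |xy| ≤ p and w begins with p copies of 0, we have y = 0^k with 1 ≤ k ≤ p.
Since 1 ≤ k ≤ p, k divides p!; set t = 1 + p!/k. Then xy^t z has p + (p!/k)·k = p + p! copies of 0. Now the 0-count is p+p! and (1-count)+2 = (p+p!-2)+2 = p+p!, so i ≠ j+2 fails. So xy^t z = 0^{p+p!} 1^{p+p!-2} ∉ L.
This is a contradiction; hence L is not regular.

0^{p+p!} 1^{p+p!-2}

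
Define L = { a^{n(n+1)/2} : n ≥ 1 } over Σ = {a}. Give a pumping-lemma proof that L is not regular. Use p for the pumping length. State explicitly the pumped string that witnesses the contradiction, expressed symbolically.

a^{p(p+1)/2+k}

Toward a contradiction, assume L is regular with pumping length p.
Take w = a^{p(p+1)/2} ∈ L with |w| = p(p+1)/2 ≥ p.
Write w = xyz as guaranteed by the lemma, with |xy| ≤ p and y is nonempty.
Then y = a^k for some k with 1 ≤ k ≤ p.
Pump with i = 2: xy^2z = a^{p(p+1)/2+k}. Since 1 ≤ k ≤ p, p(p+1)/2 < p(p+1)/2+k ≤ p(p+1)/2+p < (p+1)(p+2)/2, so p(p+1)/2+k is strictly between consecutive triangular numbers. So xy^2z ∉ L.
This is a contradiction; hence L is not regular.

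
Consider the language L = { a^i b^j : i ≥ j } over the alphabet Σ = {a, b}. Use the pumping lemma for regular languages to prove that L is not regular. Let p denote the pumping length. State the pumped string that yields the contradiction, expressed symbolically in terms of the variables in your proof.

a^{p-k} b^p

Suppose for contradiction that L is regular, and let p be the pumping length.
Choose w = a^p b^p ∈ L, with |w| = 2p ≥ p.
The pumping lemma gives a decomposition w = xyz where |xy| ≤ p and y is nonempty.
Because |xy| ≤ p and w begins with p copies of a, we have y = a^k with 1 ≤ k ≤ p.
Consider xy^0z = xz = a^{p-k} b^p. Since k ≥ 1, the a-count p-k is less than p, so i ≥ j fails; thus xz ∉ L.
This is a contradiction; hence L is not regular.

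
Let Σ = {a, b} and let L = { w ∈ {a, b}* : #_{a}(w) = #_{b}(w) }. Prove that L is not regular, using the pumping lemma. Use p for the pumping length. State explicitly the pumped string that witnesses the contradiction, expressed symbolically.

a^{p+k} b^p

Suppose for contradiction that L is regular, and let p be the pumping length.
Choose w = a^p b^p ∈ L with |w| = 2p ≥ p.
By the pumping lemma, w = xyz with |xy| ≤ p and y is nonempty.
The first p characters of w are a's, so xy (and hence y) consists only of a's. Write y = a^k, 1 ≤ k ≤ p.
Pump with i = 2: xy^2z = a^{p+k} b^p has p+k occurrences of a but only p of b. Since k ≥ 1 the counts differ, so xy^2z ∉ L.
This contradicts the pumping lemma, so L is not regular.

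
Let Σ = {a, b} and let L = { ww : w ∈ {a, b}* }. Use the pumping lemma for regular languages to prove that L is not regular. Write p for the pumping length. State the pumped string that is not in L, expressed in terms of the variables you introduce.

Suppose for contradiction that L is regular, and let p be the pumping length.
Take w = a^p b^p a^p b^p = uu where u = a^pb^p; then w ∈ L and |w| = 4p ≥ p.
Write w = xyz as guaranteed by the lemma, with |xy| ≤ p and y is nonempty.
Since the first p symbols of w are all a's and |xy| ≤ p, y lies entirely in the leading a-block: y = a^k for some k with 1 ≤ k ≤ p.
Pump with i = 2: xy^2z = a^{p+k} b^p a^p b^p, of length 4p+k. Suppose this equals vv. The string starts with a and ends with b, so v does too; thus the boundary between the two copies of v is a b→a transition. There is exactly one such transition, at position 2p+k, so |v| = 2p+k and |vv| = 4p+2k ≠ 4p+k since k ≥ 1. So xy^2z ∉ L.
Contradiction. Therefore L is not regular.

a^{p+k} b^p a^p b^p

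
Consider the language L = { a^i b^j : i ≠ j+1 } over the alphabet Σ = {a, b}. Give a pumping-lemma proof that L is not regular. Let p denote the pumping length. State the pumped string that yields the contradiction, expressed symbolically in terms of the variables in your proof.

a^{p+p!} b^{p+p!-1}

Suppose for contradiction that L is regular, and let p be the pumping length.
Choose w = a^p b^{p+p!-1}. Since p ≠ (p+p!-1)+1 = p+p!, w ∈ L; and |w| ≥ p.
Write w = xyz as guaranteed by the lemma, with |xy| ≤ p and |y| ≥ 1.
Since the first p symbols of w are all a's and |xy| ≤ p, y lies entirely in the leading a-block: y = a^k for some k with 1 ≤ k ≤ p.
Since 1 ≤ k ≤ p, k divides p!; set t = 1 + p!/k. Then xy^t z has p + (p!/k)·k = p + p! copies of a. Now the a-count is p+p! and (b-count)+1 = (p+p!-1)+1 = p+p!, so i ≠ j+1 fails. So xy^t z = a^{p+p!} b^{p+p!-1} ∉ L.
This contradicts the pumping lemma, so L is not regular.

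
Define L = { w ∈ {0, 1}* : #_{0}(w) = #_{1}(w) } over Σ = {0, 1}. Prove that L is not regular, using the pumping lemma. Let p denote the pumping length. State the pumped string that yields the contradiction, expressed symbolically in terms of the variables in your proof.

Suppose for contradiction that L is regular, and let p be the pumping length.
Choose w = 0^p 1^p ∈ L with |w| = 2p ≥ p.
The pumping lemma gives a decomposition w = xyz where |xy| ≤ p and y is nonempty.
Because |xy| ≤ p and w begins with p copies of 0, we have y = 0^k with 1 ≤ k ≤ p.
Pump with i = 2: xy^2z = 0^{p+k} 1^p has p+k occurrences of 0 but only p of 1. Since k ≥ 1 the counts differ, so xy^2z ∉ L.
This contradicts the pumping lemma, so L is not regular.

0^{p+k} 1^p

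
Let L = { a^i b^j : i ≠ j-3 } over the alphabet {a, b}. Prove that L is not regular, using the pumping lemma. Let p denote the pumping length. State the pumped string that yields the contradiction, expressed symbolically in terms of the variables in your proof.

a^{p+p!} b^{p+p!+3}

Assume L is regular. Let p be the pumping length given by the pumping lemma.
Choose w = a^p b^{p+p!+3}. Since p ≠ (p+p!+3)-3 = p+p!, w ∈ L; and |w| ≥ p.
The pumping lemma gives a decomposition w = xyz where |xy| ≤ p and |y| > 0.
Since the first p symbols of w are all a's and |xy| ≤ p, y lies entirely in the leading a-block: y = a^k for some k with 1 ≤ k ≤ p.
Since 1 ≤ k ≤ p, k divides p!; set t = 1 + p!/k. Then xy^t z has p + (p!/k)·k = p + p! copies of a. Now the a-count is p+p! and (b-count)-3 = (p+p!+3)-3 = p+p!, so i ≠ j-3 fails. So xy^t z = a^{p+p!} b^{p+p!+3} ∉ L.
This contradicts the pumping lemma, so L is not regular.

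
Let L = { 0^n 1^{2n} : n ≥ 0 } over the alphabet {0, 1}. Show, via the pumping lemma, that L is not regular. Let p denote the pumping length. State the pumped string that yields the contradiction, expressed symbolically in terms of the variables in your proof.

Assume L is regular. Let p be the pumping length given by the pumping lemma.
Take w = 0^p 1^{2p}. Then w ∈ L and |w| = 3p ≥ p.
The pumping lemma gives a decomposition w = xyz where |xy| ≤ p and |y| ≥ 1.
Because |xy| ≤ p and w begins with p copies of 0, we have y = 0^k with 1 ≤ k ≤ p.
Pump with i = 2: xy^2z = 0^{p+k} 1^{2p}. For this to lie in L we would need 2p = 2(p+k), which forces k = 0. But k ≥ 1, so xy^2z ∉ L.
Contradiction. Therefore L is not regular.

0^{p+k} 1^{2p}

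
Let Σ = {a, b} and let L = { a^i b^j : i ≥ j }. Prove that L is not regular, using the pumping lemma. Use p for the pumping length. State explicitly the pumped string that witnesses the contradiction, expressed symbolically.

Assume L is regular; let p be its pumping constant.
Choose w = a^p b^p ∈ L, with |w| = 2p ≥ p.
The pumping lemma gives a decomposition w = xyz where |xy| ≤ p and |y| > 0.
Since the first p symbols of w are all a's and |xy| ≤ p, y lies entirely in the leading a-block: y = a^k for some k with 1 ≤ k ≤ p.
Consider xy^0z = xz = a^{p-k} b^p. Since k ≥ 1, the a-count p-k is less than p, so i ≥ j fails; thus xz ∉ L.
This contradicts the pumping lemma, so L is not regular.

a^{p-k} b^p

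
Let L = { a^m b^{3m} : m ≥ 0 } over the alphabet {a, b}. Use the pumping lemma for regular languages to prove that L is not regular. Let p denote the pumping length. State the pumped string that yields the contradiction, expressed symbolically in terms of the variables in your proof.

a^{p+k} b^{3p}

Assume L is regular. Let p be the pumping length given by the pumping lemma.
Take w = a^p b^{3p}. Then w ∈ L and |w| = 4p ≥ p.
By the pumping lemma, w = xyz with |xy| ≤ p and y is nonempty.
Since the first p symbols of w are all a's and |xy| ≤ p, y lies entirely in the leading a-block: y = a^k for some k with 1 ≤ k ≤ p.
Pump with i = 2: xy^2z = a^{p+k} b^{3p}. For this to lie in L we would need 3p = 3(p+k), which forces k = 0. But k ≥ 1, so xy^2z ∉ L.
This is a contradiction; hence L is not regular.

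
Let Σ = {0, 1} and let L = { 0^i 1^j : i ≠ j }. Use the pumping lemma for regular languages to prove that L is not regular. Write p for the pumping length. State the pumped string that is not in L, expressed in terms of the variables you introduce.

Suppose for contradiction that L is regular, and let p be the pumping length.
Choose w = 0^p 1^{p+p!}. Since p ≠ p+p!, w ∈ L; and |w| ≥ p.
By the pumping lemma, w = xyz with |xy| ≤ p and |y| > 0.
Since the first p symbols of w are all 0's and |xy| ≤ p, y lies entirely in the leading 0-block: y = 0^k for some k with 1 ≤ k ≤ p.
Since 1 ≤ k ≤ p, k divides p!; set t = 1 + p!/k. Then xy^t z has p + (p!/k)·k = p + p! copies of 0. Now the 0-count equals the 1-count, so i ≠ j fails. So xy^t z = 0^{p+p!} 1^{p+p!} ∉ L.
This contradicts the pumping lemma, so L is not regular.

0^{p+p!} 1^{p+p!}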